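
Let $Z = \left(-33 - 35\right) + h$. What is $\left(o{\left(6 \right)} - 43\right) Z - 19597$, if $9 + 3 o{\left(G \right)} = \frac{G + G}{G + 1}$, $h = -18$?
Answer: $- \frac{109831}{7} \approx -15690.0$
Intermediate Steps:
$o{\left(G \right)} = -3 + \frac{2 G}{3 \left(1 + G\right)}$ ($o{\left(G \right)} = -3 + \frac{\left(G + G\right) \frac{1}{G + 1}}{3} = -3 + \frac{2 G \frac{1}{1 + G}}{3} = -3 + \frac{2 G}{3 \left(1 + G\right)}$)
$Z = -86$ ($Z = \left(-33 - 35\right) - 18 = -68 - 18 = -86$)
$\left(o{\left(6 \right)} - 43\right) Z - 19597 = \left(\frac{-9 - 42}{3 \left(1 + 6\right)} - 43\right) \left(-86\right) - 19597 = \left(\frac{-9 - 42}{3 \cdot 7} - 43\right) \left(-86\right) - 19597 = \left(\frac{1}{3} \cdot \frac{1}{7} \left(-51\right) - 43\right) \left(-86\right) - 19597 = \left(- \frac{17}{7} - 43\right) \left(-86\right) - 19597 = \left(- \frac{318}{7}\right) \left(-86\right) - 19597 = \frac{27348}{7} - 19597 = - \frac{109831}{7}$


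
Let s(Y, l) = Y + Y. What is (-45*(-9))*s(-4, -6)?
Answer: -3240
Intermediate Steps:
s(Y, l) = 2*Y
(-45*(-9))*s(-4, -6) = (-45*(-9))*(2*(-4)) = 405*(-8) = -3240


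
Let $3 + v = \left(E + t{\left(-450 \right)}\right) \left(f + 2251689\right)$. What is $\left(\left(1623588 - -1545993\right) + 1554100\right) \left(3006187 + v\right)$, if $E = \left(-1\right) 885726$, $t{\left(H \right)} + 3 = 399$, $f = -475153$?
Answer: $-7429488664110091976$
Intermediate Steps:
$t{\left(H \right)} = 396$ ($t{\left(H \right)} = -3 + 399 = 396$)
$E = -885726$
$v = -1572820616883$ ($v = -3 + \left(-885726 + 396\right) \left(-475153 + 2251689\right) = -3 - 1572820616880 = -1572820616883$)
$\left(\left(1623588 - -1545993\right) + 1554100\right) \left(3006187 + v\right) = \left(\left(1623588 - -1545993\right) + 1554100\right) \left(3006187 - 1572820616883\right) = \left(\left(1623588 + 1545993\right) + 1554100\right) \left(-1572817610696\right) = \left(3169581 + 1554100\right) \left(-1572817610696\right) = 4723681 \left(-1572817610696\right) = -7429488664110091976$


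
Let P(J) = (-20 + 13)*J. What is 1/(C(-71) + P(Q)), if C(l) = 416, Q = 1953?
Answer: -1/13255 ≈ -7.5443e-5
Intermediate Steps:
P(J) = -7*J
1/(C(-71) + P(Q)) = 1/(416 - 7*1953) = 1/(416 - 13671) = 1/(-13255) = -1/13255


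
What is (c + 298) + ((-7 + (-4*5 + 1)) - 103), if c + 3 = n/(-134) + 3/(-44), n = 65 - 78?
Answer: 489453/2948 ≈ 166.03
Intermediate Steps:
n = -13
c = -8759/2948 (c = -3 + (-13/(-134) + 3/(-44)) = -3 + (-13*(-1/134) + 3*(-1/44)) = -3 + (13/134 - 3/44) = -3 + 85/2948 = -8759/2948 ≈ -2.9712)
(c + 298) + ((-7 + (-4*5 + 1)) - 103) = (-8759/2948 + 298) + ((-7 + (-4*5 + 1)) - 103) = 869745/2948 + ((-7 + (-20 + 1)) - 103) = 869745/2948 + ((-7 - 19) - 103) = 869745/2948 + (-26 - 103) = 869745/2948 - 129 = 489453/2948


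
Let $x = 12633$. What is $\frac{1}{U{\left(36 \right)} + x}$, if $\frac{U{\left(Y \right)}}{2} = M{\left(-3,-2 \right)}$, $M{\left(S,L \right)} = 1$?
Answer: $\frac{1}{12635} \approx 7.9145 \cdot 10^{-5}$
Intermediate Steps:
$U{\left(Y \right)} = 2$ ($U{\left(Y \right)} = 2 \cdot 1 = 2$)
$\frac{1}{U{\left(36 \right)} + x} = \frac{1}{2 + 12633} = \frac{1}{12635}$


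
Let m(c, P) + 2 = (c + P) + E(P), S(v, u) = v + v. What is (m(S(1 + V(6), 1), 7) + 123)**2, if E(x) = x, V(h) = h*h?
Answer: 43681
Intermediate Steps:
V(h) = h**2
S(v, u) = 2*v
m(c, P) = -2 + c + 2*P (m(c, P) = -2 + ((c + P) + P) = -2 + ((P + c) + P) = -2 + (c + 2*P) = -2 + c + 2*P)
(m(S(1 + V(6), 1), 7) + 123)**2 = ((-2 + 2*(1 + 6**2) + 2*7) + 123)**2 = ((-2 + 2*(1 + 36) + 14) + 123)**2 = ((-2 + 2*37 + 14) + 123)**2 = ((-2 + 74 + 14) + 123)**2 = (86 + 123)**2 = 209**2 = 43681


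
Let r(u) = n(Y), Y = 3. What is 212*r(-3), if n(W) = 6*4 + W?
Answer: 5724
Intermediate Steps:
n(W) = 24 + W
r(u) = 27 (r(u) = 24 + 3 = 27)
212*r(-3) = 212*27 = 5724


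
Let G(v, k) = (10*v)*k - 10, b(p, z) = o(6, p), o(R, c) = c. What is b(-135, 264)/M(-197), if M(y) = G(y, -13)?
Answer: -27/5120 ≈ -0.0052734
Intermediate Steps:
b(p, z) = p
G(v, k) = -10 + 10*k*v (G(v, k) = 10*k*v - 10 = -10 + 10*k*v)
M(y) = -10 - 130*y (M(y) = -10 + 10*(-13)*y = -10 - 130*y)
b(-135, 264)/M(-197) = -135/(-10 - 130*(-197)) = -135/(-10 + 25610) = -135/25600 = -135*1/25600 = -27/5120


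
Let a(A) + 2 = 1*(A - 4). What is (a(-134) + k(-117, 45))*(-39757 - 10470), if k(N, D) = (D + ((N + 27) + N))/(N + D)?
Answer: 27675077/4 ≈ 6.9188e+6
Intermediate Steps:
k(N, D) = (27 + D + 2*N)/(D + N) (k(N, D) = (D + ((27 + N) + N))/(D + N) = (D + (27 + 2*N))/(D + N) = (27 + D + 2*N)/(D + N))
a(A) = -6 + A (a(A) = -2 + 1*(A - 4) = -2 + 1*(-4 + A) = -2 + (-4 + A) = -6 + A)
(a(-134) + k(-117, 45))*(-39757 - 10470) = ((-6 - 134) + (27 + 45 + 2*(-117))/(45 - 117))*(-39757 - 10470) = (-140 + (27 + 45 - 234)/(-72))*(-50227) = (-140 - 1/72*(-162))*(-50227) = (-140 + 9/4)*(-50227) = -551/4*(-50227) = 27675077/4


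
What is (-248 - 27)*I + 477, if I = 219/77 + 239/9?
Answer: -479299/63 ≈ -7607.9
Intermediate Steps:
I = 20374/693 (I = 219*(1/77) + 239*(⅑) = 219/77 + 239/9 = 20374/693 ≈ 29.400)
(-248 - 27)*I + 477 = (-248 - 27)*(20374/693) + 477 = -275*20374/693 + 477 = -509350/63 + 477 = -479299/63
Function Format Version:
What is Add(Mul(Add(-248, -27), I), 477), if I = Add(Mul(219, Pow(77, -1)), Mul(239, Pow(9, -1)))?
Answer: Rational(-479299, 63) ≈ -7607.9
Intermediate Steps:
I = Rational(20374, 693) (I = Add(Mul(219, Rational(1, 77)), Mul(239, Rational(1, 9))) = Add(Rational(219, 77), Rational(239, 9)) = Rational(20374, 693) ≈ 29.400)
Add(Mul(Add(-248, -27), I), 477) = Add(Mul(Add(-248, -27), Rational(20374, 693)), 477) = Add(Mul(-275, Rational(20374, 693)), 477) = Add(Rational(-509350, 63), 477) = Rational(-479299, 63)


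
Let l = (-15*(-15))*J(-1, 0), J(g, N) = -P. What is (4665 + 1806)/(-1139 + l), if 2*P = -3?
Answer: -12942/1603 ≈ -8.0736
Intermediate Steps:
P = -3/2 (P = (½)*(-3) = -3/2 ≈ -1.5000)
J(g, N) = 3/2 (J(g, N) = -1*(-3/2) = 3/2)
l = 675/2 (l = -15*(-15)*(3/2) = 225*(3/2) = 675/2 ≈ 337.50)
(4665 + 1806)/(-1139 + l) = (4665 + 1806)/(-1139 + 675/2) = 6471/(-1603/2) = 6471*(-2/1603) = -12942/1603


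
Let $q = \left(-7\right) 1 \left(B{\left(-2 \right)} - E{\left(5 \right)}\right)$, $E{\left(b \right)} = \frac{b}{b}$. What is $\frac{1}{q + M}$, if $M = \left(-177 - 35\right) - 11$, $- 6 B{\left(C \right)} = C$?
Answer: $- \frac{3}{655} \approx -0.0045802$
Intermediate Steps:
$E{\left(b \right)} = 1$
$B{\left(C \right)} = - \frac{C}{6}$
$q = \frac{14}{3}$ ($q = \left(-7\right) 1 \left(\left(- \frac{1}{6}\right) \left(-2\right) - 1\right) = - 7 \left(\frac{1}{3} - 1\right) = \left(-7\right) \left(- \frac{2}{3}\right) = \frac{14}{3} \approx 4.6667$)
$M = -223$ ($M = -212 - 11 = -223$)
$\frac{1}{q + M} = \frac{1}{\frac{14}{3} - 223} = \frac{1}{- \frac{655}{3}} = - \frac{3}{655}$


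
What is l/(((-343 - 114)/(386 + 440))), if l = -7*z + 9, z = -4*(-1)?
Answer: 15694/457 ≈ 34.341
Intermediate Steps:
z = 4
l = -19 (l = -7*4 + 9 = -28 + 9 = -19)
l/(((-343 - 114)/(386 + 440))) = -19*(386 + 440)/(-343 - 114) = -19/((-457/826)) = -19/((-457*1/826)) = -19/(-457/826) = -19*(-826/457) = 15694/457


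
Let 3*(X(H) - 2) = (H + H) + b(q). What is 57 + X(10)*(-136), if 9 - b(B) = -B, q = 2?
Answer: -4861/3 ≈ -1620.3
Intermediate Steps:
b(B) = 9 + B (b(B) = 9 - (-1)*B = 9 + B)
X(H) = 17/3 + 2*H/3 (X(H) = 2 + ((H + H) + (9 + 2))/3 = 2 + (2*H + 11)/3 = 2 + (11 + 2*H)/3 = 2 + (11/3 + 2*H/3) = 17/3 + 2*H/3)
57 + X(10)*(-136) = 57 + (17/3 + (⅔)*10)*(-136) = 57 + (17/3 + 20/3)*(-136) = 57 + (37/3)*(-136) = 57 - 5032/3 = -4861/3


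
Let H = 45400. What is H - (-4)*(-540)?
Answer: 43240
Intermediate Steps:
H - (-4)*(-540) = 45400 - (-4)*(-540) = 45400 - 1*2160 = 45400 - 2160 = 43240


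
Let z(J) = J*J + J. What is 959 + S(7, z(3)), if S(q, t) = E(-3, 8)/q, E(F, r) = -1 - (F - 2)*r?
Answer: 6752/7 ≈ 964.57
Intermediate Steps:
E(F, r) = -1 - r*(-2 + F) (E(F, r) = -1 - (-2 + F)*r = -1 - r*(-2 + F))
z(J) = J + J² (z(J) = J² + J = J + J²)
S(q, t) = 39/q (S(q, t) = (-1 + 2*8 - 1*(-3)*8)/q = (-1 + 16 + 24)/q = 39/q)
959 + S(7, z(3)) = 959 + 39/7 = 6752/7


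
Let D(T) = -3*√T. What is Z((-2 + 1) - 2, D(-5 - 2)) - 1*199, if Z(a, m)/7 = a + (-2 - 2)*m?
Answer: -220 + 84*I*√7 ≈ -220.0 + 222.24*I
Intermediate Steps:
Z(a, m) = -28*m + 7*a (Z(a, m) = 7*(a + (-2 - 2)*m) = 7*(a - 4*m) = -28*m + 7*a)
Z((-2 + 1) - 2, D(-5 - 2)) - 1*199 = (-(-84)*√(-5 - 2) + 7*((-2 + 1) - 2)) - 1*199 = (-(-84)*√(-7) + 7*(-1 - 2)) - 199 = (-(-84)*I*√7 + 7*(-3)) - 199 = (-(-84)*I*√7 - 21) - 199 = (84*I*√7 - 21) - 199 = (-21 + 84*I*√7) - 199 = -220 + 84*I*√7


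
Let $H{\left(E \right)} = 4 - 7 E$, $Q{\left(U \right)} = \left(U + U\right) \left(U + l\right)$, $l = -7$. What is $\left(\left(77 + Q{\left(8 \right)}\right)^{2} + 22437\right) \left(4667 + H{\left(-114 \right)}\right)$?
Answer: $170009334$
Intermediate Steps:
$Q{\left(U \right)} = 2 U \left(-7 + U\right)$ ($Q{\left(U \right)} = \left(U + U\right) \left(U - 7\right) = 2 U \left(-7 + U\right)$)
$\left(\left(77 + Q{\left(8 \right)}\right)^{2} + 22437\right) \left(4667 + H{\left(-114 \right)}\right) = \left(\left(77 + 2 \cdot 8 \left(-7 + 8\right)\right)^{2} + 22437\right) \left(4667 + \left(4 - -798\right)\right) = \left(\left(77 + 2 \cdot 8 \cdot 1\right)^{2} + 22437\right) \left(4667 + \left(4 + 798\right)\right) = \left(\left(77 + 16\right)^{2} + 22437\right) \left(4667 + 802\right) = \left(93^{2} + 22437\right) 5469 = \left(8649 + 22437\right) 5469 = 31086 \cdot 5469 = 170009334$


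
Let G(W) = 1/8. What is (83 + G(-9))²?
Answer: 442225/64 ≈ 6909.8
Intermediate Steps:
G(W) = ⅛
(83 + G(-9))² = (83 + ⅛)² = (665/8)² = 442225/64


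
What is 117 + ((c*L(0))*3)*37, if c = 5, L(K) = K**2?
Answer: 117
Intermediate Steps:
117 + ((c*L(0))*3)*37 = 117 + ((5*0**2)*3)*37 = 117 + ((5*0)*3)*37 = 117 + (0*3)*37 = 117 + 0*37 = 117 + 0 = 117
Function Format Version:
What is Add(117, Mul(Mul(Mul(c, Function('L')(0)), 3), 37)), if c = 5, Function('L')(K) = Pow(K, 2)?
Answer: 117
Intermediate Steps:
Add(117, Mul(Mul(Mul(c, Function('L')(0)), 3), 37)) = Add(117, Mul(Mul(Mul(5, Pow(0, 2)), 3), 37)) = Add(117, Mul(Mul(Mul(5, 0), 3), 37)) = Add(117, Mul(Mul(0, 3), 37)) = Add(117, Mul(0, 37)) = Add(117, 0) = 117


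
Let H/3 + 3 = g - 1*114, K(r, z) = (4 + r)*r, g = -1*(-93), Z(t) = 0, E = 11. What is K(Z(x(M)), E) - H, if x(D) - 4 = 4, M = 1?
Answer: 72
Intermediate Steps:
x(D) = 8 (x(D) = 4 + 4 = 8)
g = 93
K(r, z) = r*(4 + r)
H = -72 (H = -9 + 3*(93 - 1*114) = -9 + 3*(93 - 114) = -9 + 3*(-21) = -9 - 63 = -72)
K(Z(x(M)), E) - H = 0*(4 + 0) - 1*(-72) = 0*4 + 72 = 0 + 72 = 72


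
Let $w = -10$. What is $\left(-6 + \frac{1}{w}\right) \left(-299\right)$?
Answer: $\frac{18239}{10} \approx 1823.9$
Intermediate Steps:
$\left(-6 + \frac{1}{w}\right) \left(-299\right) = \left(-6 + \frac{1}{-10}\right) \left(-299\right) = \left(-6 - \frac{1}{10}\right) \left(-299\right) = \left(- \frac{61}{10}\right) \left(-299\right) = \frac{18239}{10}$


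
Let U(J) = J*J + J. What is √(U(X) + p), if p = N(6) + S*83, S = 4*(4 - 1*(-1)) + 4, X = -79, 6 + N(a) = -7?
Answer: √8141 ≈ 90.228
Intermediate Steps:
N(a) = -13 (N(a) = -6 - 7 = -13)
U(J) = J + J² (U(J) = J² + J = J + J²)
S = 24 (S = 4*(4 + 1) + 4 = 4*5 + 4 = 20 + 4 = 24)
p = 1979 (p = -13 + 24*83 = -13 + 1992 = 1979)
√(U(X) + p) = √(-79*(1 - 79) + 1979) = √(-79*(-78) + 1979) = √(6162 + 1979) = √8141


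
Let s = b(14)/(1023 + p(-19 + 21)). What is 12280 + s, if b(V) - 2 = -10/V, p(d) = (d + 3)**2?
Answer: 90086089/7336 ≈ 12280.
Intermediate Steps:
p(d) = (3 + d)**2
b(V) = 2 - 10/V
s = 9/7336 (s = (2 - 10/14)/(1023 + (3 + (-19 + 21))**2) = (2 - 10*1/14)/(1023 + (3 + 2)**2) = (2 - 5/7)/(1023 + 5**2) = 9/(7*(1023 + 25)) = (9/7)/1048 = (9/7)*(1/1048) = 9/7336 ≈ 0.0012268)
12280 + s = 12280 + 9/7336 = 90086089/7336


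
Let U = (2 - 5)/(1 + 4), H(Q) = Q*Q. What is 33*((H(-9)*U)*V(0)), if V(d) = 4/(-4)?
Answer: 8019/5 ≈ 1603.8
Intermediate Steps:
H(Q) = Q**2
U = -3/5 ≈ -0.60000
V(d) = -1 (V(d) = 4*(-1/4) = -1)
33*((H(-9)*U)*V(0)) = 33*(((-9)**2*(-3/5))*(-1)) = 33*((81*(-3/5))*(-1)) = 33*(-243/5*(-1)) = 33*(243/5) = 8019/5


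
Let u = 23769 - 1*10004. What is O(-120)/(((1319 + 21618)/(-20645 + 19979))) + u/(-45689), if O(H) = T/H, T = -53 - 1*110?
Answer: -7141207177/20959371860 ≈ -0.34072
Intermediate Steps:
u = 13765 (u = 23769 - 10004 = 13765)
T = -163 (T = -53 - 110 = -163)
O(H) = -163/H
O(-120)/(((1319 + 21618)/(-20645 + 19979))) + u/(-45689) = (-163/(-120))/(((1319 + 21618)/(-20645 + 19979))) + 13765/(-45689) = (-163*(-1/120))/((22937/(-666))) + 13765*(-1/45689) = 163/(120*((22937*(-1/666)))) - 13765/45689 = 163/(120*(-22937/666)) - 13765/45689 = (163/120)*(-666/22937) - 13765/45689 = -18093/458740 - 13765/45689 = -7141207177/20959371860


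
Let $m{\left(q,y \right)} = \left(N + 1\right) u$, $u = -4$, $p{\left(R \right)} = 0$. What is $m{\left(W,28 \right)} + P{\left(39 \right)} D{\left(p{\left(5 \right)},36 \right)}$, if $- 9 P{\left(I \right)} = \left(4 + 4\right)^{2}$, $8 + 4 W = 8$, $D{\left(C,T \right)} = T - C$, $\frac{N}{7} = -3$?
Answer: $-176$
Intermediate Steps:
$N = -21$ ($N = 7 \left(-3\right) = -21$)
$W = 0$ ($W = -2 + \frac{1}{4} \cdot 8 = -2 + 2 = 0$)
$m{\left(q,y \right)} = 80$ ($m{\left(q,y \right)} = \left(-21 + 1\right) \left(-4\right) = \left(-20\right) \left(-4\right) = 80$)
$P{\left(I \right)} = - \frac{64}{9}$ ($P{\left(I \right)} = - \frac{\left(4 + 4\right)^{2}}{9} = - \frac{8^{2}}{9} = \left(- \frac{1}{9}\right) 64 = - \frac{64}{9}$)
$m{\left(W,28 \right)} + P{\left(39 \right)} D{\left(p{\left(5 \right)},36 \right)} = 80 - \frac{64 \left(36 - 0\right)}{9} = 80 - \frac{64 \left(36 + 0\right)}{9} = 80 - 256 = -176$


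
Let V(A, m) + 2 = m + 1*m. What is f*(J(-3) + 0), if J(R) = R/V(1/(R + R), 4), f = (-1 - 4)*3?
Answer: 15/2 ≈ 7.5000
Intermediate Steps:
V(A, m) = -2 + 2*m (V(A, m) = -2 + (m + 1*m) = -2 + (m + m) = -2 + 2*m)
f = -15 (f = -5*3 = -15)
J(R) = R/6 (J(R) = R/(-2 + 2*4) = R/(-2 + 8) = R/6)
f*(J(-3) + 0) = -15*((⅙)*(-3) + 0) = -15*(-½ + 0) = -15*(-½) = 15/2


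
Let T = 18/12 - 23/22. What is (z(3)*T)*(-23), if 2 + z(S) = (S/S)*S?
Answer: -115/11 ≈ -10.455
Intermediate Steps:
z(S) = -2 + S (z(S) = -2 + (S/S)*S = -2 + 1*S = -2 + S)
T = 5/11 (T = 18*(1/12) - 23*1/22 = 3/2 - 23/22 = 5/11 ≈ 0.45455)
(z(3)*T)*(-23) = ((-2 + 3)*(5/11))*(-23) = (1*(5/11))*(-23) = (5/11)*(-23) = -115/11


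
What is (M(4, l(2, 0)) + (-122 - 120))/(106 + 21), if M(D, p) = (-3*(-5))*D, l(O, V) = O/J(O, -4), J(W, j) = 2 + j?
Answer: -182/127 ≈ -1.4331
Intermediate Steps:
l(O, V) = -O/2 (l(O, V) = O/(2 - 4) = O/(-2) = O*(-½) = -O/2)
M(D, p) = 15*D
(M(4, l(2, 0)) + (-122 - 120))/(106 + 21) = (15*4 + (-122 - 120))/(106 + 21) = (60 - 242)/127 = -182*1/127 = -182/127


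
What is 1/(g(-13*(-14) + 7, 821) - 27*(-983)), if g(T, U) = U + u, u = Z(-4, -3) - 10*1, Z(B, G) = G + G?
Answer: 1/27346 ≈ 3.6568e-5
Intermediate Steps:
Z(B, G) = 2*G
u = -16 (u = 2*(-3) - 10*1 = -6 - 10 = -16)
g(T, U) = -16 + U (g(T, U) = U - 16 = -16 + U)
1/(g(-13*(-14) + 7, 821) - 27*(-983)) = 1/((-16 + 821) - 27*(-983)) = 1/(805 + 26541) = 1/27346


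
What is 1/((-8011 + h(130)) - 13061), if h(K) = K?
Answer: -1/20942 ≈ -4.7751e-5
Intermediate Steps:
1/((-8011 + h(130)) - 13061) = 1/((-8011 + 130) - 13061) = 1/(-7881 - 13061) = 1/(-20942) = -1/20942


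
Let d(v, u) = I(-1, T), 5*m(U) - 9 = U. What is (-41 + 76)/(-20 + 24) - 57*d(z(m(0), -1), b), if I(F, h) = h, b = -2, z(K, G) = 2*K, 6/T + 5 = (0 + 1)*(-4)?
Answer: 187/4 ≈ 46.750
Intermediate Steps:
m(U) = 9/5 + U/5
T = -2/3 (T = 6/(-5 + (0 + 1)*(-4)) = 6/(-5 + 1*(-4)) = 6/(-5 - 4) = 6/(-9) = 6*(-1/9) = -2/3 ≈ -0.66667)
d(v, u) = -2/3
(-41 + 76)/(-20 + 24) - 57*d(z(m(0), -1), b) = (-41 + 76)/(-20 + 24) - 57*(-2/3) = 35/4 + 38 = 187/4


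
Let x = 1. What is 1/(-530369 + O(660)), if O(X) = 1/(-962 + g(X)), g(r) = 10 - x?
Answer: -953/505441658 ≈ -1.8855e-6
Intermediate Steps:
g(r) = 9 (g(r) = 10 - 1*1 = 10 - 1 = 9)
O(X) = -1/953 (O(X) = 1/(-962 + 9) = 1/(-953) = -1/953)
1/(-530369 + O(660)) = 1/(-530369 - 1/953) = 1/(-505441658/953) = -953/505441658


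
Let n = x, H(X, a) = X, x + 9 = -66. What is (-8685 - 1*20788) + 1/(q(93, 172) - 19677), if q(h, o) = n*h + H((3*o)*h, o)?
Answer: -628835927/21336 ≈ -29473.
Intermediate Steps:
x = -75 (x = -9 - 66 = -75)
n = -75
q(h, o) = -75*h + 3*h*o (q(h, o) = -75*h + (3*o)*h = -75*h + 3*h*o)
(-8685 - 1*20788) + 1/(q(93, 172) - 19677) = (-8685 - 1*20788) + 1/(3*93*(-25 + 172) - 19677) = (-8685 - 20788) + 1/(3*93*147 - 19677) = -29473 + 1/(41013 - 19677) = -29473 + 1/21336 = -628835927/21336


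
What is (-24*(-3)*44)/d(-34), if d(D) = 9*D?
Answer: -176/17 ≈ -10.353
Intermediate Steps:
(-24*(-3)*44)/d(-34) = (-24*(-3)*44)/((9*(-34))) = (72*44)/(-306) = 3168*(-1/306) = -176/17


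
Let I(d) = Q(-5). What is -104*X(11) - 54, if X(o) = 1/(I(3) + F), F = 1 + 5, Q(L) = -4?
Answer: -106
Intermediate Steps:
I(d) = -4
F = 6
X(o) = 1/2 (X(o) = 1/(-4 + 6) = 1/2)
-104*X(11) - 54 = -104*1/2 - 54 = -52 - 54 = -106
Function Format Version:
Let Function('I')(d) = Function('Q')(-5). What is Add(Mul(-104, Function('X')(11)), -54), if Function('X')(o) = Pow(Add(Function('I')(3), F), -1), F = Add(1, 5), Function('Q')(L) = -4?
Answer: -106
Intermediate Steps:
Function('I')(d) = -4
F = 6
Function('X')(o) = Rational(1, 2) (Function('X')(o) = Pow(Add(-4, 6), -1) = Pow(2, -1) = Rational(1, 2))
Add(Mul(-104, Function('X')(11)), -54) = Add(Mul(-104, Rational(1, 2)), -54) = Add(-52, -54) = -106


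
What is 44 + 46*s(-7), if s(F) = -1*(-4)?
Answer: 228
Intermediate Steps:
s(F) = 4
44 + 46*s(-7) = 44 + 46*4 = 44 + 184 = 228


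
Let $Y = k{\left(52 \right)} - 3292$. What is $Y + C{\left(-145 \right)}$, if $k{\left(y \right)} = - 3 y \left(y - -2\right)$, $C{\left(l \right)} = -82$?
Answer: $-11798$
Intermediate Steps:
$k{\left(y \right)} = - 3 y \left(2 + y\right)$ ($k{\left(y \right)} = - 3 y \left(y + 2\right) = - 3 y \left(2 + y\right)$)
$Y = -11716$ ($Y = \left(-3\right) 52 \left(2 + 52\right) - 3292 = \left(-3\right) 52 \cdot 54 - 3292 = -8424 - 3292 = -11716$)
$Y + C{\left(-145 \right)} = -11716 - 82 = -11798$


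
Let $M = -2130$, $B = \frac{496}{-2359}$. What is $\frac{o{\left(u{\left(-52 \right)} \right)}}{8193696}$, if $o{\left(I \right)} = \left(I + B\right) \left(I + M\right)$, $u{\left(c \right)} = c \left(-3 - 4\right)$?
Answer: $- \frac{63147745}{805372036} \approx -0.078408$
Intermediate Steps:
$u{\left(c \right)} = - 7 c$ ($u{\left(c \right)} = c \left(-7\right) = - 7 c$)
$B = - \frac{496}{2359}$ ($B = 496 \left(- \frac{1}{2359}\right) = - \frac{496}{2359} \approx -0.21026$)
$o{\left(I \right)} = \left(-2130 + I\right) \left(- \frac{496}{2359} + I\right)$ ($o{\left(I \right)} = \left(I - \frac{496}{2359}\right) \left(I - 2130\right) = \left(- \frac{496}{2359} + I\right) \left(-2130 + I\right) = \left(-2130 + I\right) \left(- \frac{496}{2359} + I\right)$)
$\frac{o{\left(u{\left(-52 \right)} \right)}}{8193696} = \frac{\frac{1056480}{2359} + \left(\left(-7\right) \left(-52\right)\right)^{2} - \frac{5025166 \left(\left(-7\right) \left(-52\right)\right)}{2359}}{8193696} = \left(\frac{1056480}{2359} + 364^{2} - \frac{261308632}{337}\right) \frac{1}{8193696} = \left(\frac{1056480}{2359} + 132496 - \frac{261308632}{337}\right) \frac{1}{8193696} = \left(- \frac{1515545880}{2359}\right) \frac{1}{8193696} = - \frac{63147745}{805372036}$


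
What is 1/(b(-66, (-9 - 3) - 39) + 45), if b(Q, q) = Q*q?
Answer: 1/3411 ≈ 0.00029317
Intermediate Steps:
1/(b(-66, (-9 - 3) - 39) + 45) = 1/(-66*((-9 - 3) - 39) + 45) = 1/(-66*(-12 - 39) + 45) = 1/(-66*(-51) + 45) = 1/(3366 + 45) = 1/3411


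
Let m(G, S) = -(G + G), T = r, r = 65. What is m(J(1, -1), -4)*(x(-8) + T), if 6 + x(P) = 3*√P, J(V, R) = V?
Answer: -118 - 12*I*√2 ≈ -118.0 - 16.971*I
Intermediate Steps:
T = 65
x(P) = -6 + 3*√P
m(G, S) = -2*G
m(J(1, -1), -4)*(x(-8) + T) = (-2*1)*((-6 + 3*√(-8)) + 65) = -2*((-6 + 3*(2*I*√2)) + 65) = -2*((-6 + 6*I*√2) + 65) = -2*(59 + 6*I*√2) = -118 - 12*I*√2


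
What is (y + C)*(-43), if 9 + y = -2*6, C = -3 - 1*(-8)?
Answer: 688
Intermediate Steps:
C = 5 (C = -3 + 8 = 5)
y = -21 (y = -9 - 2*6 = -9 - 12 = -21)
(y + C)*(-43) = (-21 + 5)*(-43) = -16*(-43) = 688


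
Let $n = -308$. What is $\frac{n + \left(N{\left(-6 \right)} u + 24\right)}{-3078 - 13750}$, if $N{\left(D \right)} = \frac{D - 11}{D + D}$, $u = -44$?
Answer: $\frac{1039}{50484} \approx 0.020581$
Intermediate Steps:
$N{\left(D \right)} = \frac{-11 + D}{2 D}$ ($N{\left(D \right)} = \frac{D - 11}{2 D} = \left(-11 + D\right) \frac{1}{2 D} = \frac{-11 + D}{2 D}$)
$\frac{n + \left(N{\left(-6 \right)} u + 24\right)}{-3078 - 13750} = \frac{-308 + \left(\frac{-11 - 6}{2 \left(-6\right)} \left(-44\right) + 24\right)}{-3078 - 13750} = \frac{-308 + \left(\frac{1}{2} \left(- \frac{1}{6}\right) \left(-17\right) \left(-44\right) + 24\right)}{-16828} = \left(-308 + \left(\frac{17}{12} \left(-44\right) + 24\right)\right) \left(- \frac{1}{16828}\right) = \left(-308 + \left(- \frac{187}{3} + 24\right)\right) \left(- \frac{1}{16828}\right) = \left(-308 - \frac{115}{3}\right) \left(- \frac{1}{16828}\right) = \left(- \frac{1039}{3}\right) \left(- \frac{1}{16828}\right) = \frac{1039}{50484}$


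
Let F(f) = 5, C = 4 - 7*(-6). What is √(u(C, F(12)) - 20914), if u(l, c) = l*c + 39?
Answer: I*√20645 ≈ 143.68*I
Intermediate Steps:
C = 46 (C = 4 + 42 = 46)
u(l, c) = 39 + c*l (u(l, c) = c*l + 39 = 39 + c*l)
√(u(C, F(12)) - 20914) = √((39 + 5*46) - 20914) = √((39 + 230) - 20914) = √(269 - 20914) = √(-20645) = I*√20645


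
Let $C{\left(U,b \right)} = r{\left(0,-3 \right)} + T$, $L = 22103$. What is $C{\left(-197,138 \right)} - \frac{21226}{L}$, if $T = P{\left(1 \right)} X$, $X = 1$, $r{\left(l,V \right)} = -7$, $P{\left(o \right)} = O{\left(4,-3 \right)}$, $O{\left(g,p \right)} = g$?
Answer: $- \frac{87535}{22103} \approx -3.9603$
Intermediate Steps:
$P{\left(o \right)} = 4$
$T = 4$ ($T = 4 \cdot 1 = 4$)
$C{\left(U,b \right)} = -3$ ($C{\left(U,b \right)} = -7 + 4 = -3$)
$C{\left(-197,138 \right)} - \frac{21226}{L} = -3 - \frac{21226}{22103} = - \frac{87535}{22103}$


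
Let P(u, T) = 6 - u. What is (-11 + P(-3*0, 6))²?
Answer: 25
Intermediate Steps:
(-11 + P(-3*0, 6))² = (-11 + (6 - (-3)*0))² = (-11 + (6 - 1*0))² = (-11 + (6 + 0))² = (-11 + 6)² = (-5)² = 25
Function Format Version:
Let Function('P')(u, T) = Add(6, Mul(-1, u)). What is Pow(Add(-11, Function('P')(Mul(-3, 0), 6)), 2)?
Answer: 25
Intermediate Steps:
Pow(Add(-11, Function('P')(Mul(-3, 0), 6)), 2) = Pow(Add(-11, Add(6, Mul(-1, Mul(-3, 0)))), 2) = Pow(Add(-11, Add(6, Mul(-1, 0))), 2) = Pow(Add(-11, Add(6, 0)), 2) = Pow(Add(-11, 6), 2) = Pow(-5, 2) = 25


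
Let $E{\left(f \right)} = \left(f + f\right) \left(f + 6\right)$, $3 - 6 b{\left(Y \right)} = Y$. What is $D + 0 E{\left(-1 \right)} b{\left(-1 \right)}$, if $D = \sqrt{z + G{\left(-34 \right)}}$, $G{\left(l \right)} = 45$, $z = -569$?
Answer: $2 i \sqrt{131} \approx 22.891 i$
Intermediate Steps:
$b{\left(Y \right)} = \frac{1}{2} - \frac{Y}{6}$
$E{\left(f \right)} = 2 f \left(6 + f\right)$
$D = 2 i \sqrt{131}$ ($D = \sqrt{-569 + 45} = \sqrt{-524} = 2 i \sqrt{131} \approx 22.891 i$)
$D + 0 E{\left(-1 \right)} b{\left(-1 \right)} = 2 i \sqrt{131} + 0 \cdot 2 \left(-1\right) \left(6 - 1\right) \left(\frac{1}{2} - - \frac{1}{6}\right) = 2 i \sqrt{131} + 0 \cdot 2 \left(-1\right) 5 \left(\frac{1}{2} + \frac{1}{6}\right) = 2 i \sqrt{131} + 0 \left(-10\right) \frac{2}{3} = 2 i \sqrt{131} + 0 \cdot \frac{2}{3} = 2 i \sqrt{131} + 0 = 2 i \sqrt{131}$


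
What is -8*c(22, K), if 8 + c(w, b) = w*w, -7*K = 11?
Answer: -3808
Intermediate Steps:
K = -11/7 (K = -1/7*11 = -11/7 ≈ -1.5714)
c(w, b) = -8 + w**2 (c(w, b) = -8 + w*w = -8 + w**2)
-8*c(22, K) = -8*(-8 + 22**2) = -8*(-8 + 484) = -8*476 = -3808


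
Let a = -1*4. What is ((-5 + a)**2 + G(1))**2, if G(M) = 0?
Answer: 6561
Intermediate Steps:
a = -4
((-5 + a)**2 + G(1))**2 = ((-5 - 4)**2 + 0)**2 = ((-9)**2 + 0)**2 = (81 + 0)**2 = 81**2 = 6561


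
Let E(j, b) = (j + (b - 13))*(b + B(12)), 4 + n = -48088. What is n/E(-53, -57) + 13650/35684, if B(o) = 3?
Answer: -406362907/59253282 ≈ -6.8581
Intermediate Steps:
n = -48092 (n = -4 - 48088 = -48092)
E(j, b) = (3 + b)*(-13 + b + j) (E(j, b) = (j + (b - 13))*(b + 3) = (j + (-13 + b))*(3 + b) = (-13 + b + j)*(3 + b) = (3 + b)*(-13 + b + j))
n/E(-53, -57) + 13650/35684 = -48092/(-39 + (-57)² - 10*(-57) + 3*(-53) - 57*(-53)) + 13650/35684 = -48092/(-39 + 3249 + 570 - 159 + 3021) + 13650*(1/35684) = -48092/6642 + 6825/17842 = -48092*1/6642 + 6825/17842 = -24046/3321 + 6825/17842 = -406362907/59253282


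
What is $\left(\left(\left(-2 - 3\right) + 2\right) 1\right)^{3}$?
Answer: $-27$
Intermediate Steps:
$\left(\left(\left(-2 - 3\right) + 2\right) 1\right)^{3} = \left(\left(-5 + 2\right) 1\right)^{3} = \left(\left(-3\right) 1\right)^{3} = \left(-3\right)^{3} = -27$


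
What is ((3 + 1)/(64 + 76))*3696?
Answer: 528/5 ≈ 105.60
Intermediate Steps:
((3 + 1)/(64 + 76))*3696 = (4/140)*3696 = (4*(1/140))*3696 = (1/35)*3696 = 528/5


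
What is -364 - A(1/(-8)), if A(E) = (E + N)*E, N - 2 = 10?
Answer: -23201/64 ≈ -362.52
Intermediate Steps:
N = 12 (N = 2 + 10 = 12)
A(E) = E*(12 + E) (A(E) = (E + 12)*E = (12 + E)*E = E*(12 + E))
-364 - A(1/(-8)) = -364 - (12 + 1/(-8))/(-8) = -364 - (-1)*(12 - ⅛)/8 = -364 - (-1)*95/(8*8) = -364 - 1*(-95/64) = -364 + 95/64 = -23201/64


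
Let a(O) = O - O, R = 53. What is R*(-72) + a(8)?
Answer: -3816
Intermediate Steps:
a(O) = 0
R*(-72) + a(8) = 53*(-72) + 0 = -3816 + 0 = -3816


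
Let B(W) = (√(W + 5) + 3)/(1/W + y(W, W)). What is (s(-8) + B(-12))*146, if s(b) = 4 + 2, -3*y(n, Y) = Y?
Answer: 46428/47 + 1752*I*√7/47 ≈ 987.83 + 98.625*I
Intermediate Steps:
y(n, Y) = -Y/3
s(b) = 6
B(W) = (3 + √(5 + W))/(1/W - W/3) (B(W) = (√(W + 5) + 3)/(1/W - W/3) = (√(5 + W) + 3)/(1/W - W/3) = (3 + √(5 + W))/(1/W - W/3))
(s(-8) + B(-12))*146 = (6 + 3*(-12)*(3 + √(5 - 12))/(3 - 1*(-12)²))*146 = (6 + 3*(-12)*(3 + √(-7))/(3 - 1*144))*146 = (6 + 3*(-12)*(3 + I*√7)/(3 - 144))*146 = (6 + 3*(-12)*(3 + I*√7)/(-141))*146 = (6 + 3*(-12)*(-1/141)*(3 + I*√7))*146 = (6 + (36/47 + 12*I*√7/47))*146 = (318/47 + 12*I*√7/47)*146 = 46428/47 + 1752*I*√7/47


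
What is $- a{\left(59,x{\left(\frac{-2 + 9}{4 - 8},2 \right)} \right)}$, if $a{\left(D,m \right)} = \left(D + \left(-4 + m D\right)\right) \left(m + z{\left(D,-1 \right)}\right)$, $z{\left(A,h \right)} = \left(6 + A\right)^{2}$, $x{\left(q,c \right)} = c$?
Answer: $-731271$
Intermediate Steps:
$a{\left(D,m \right)} = \left(m + \left(6 + D\right)^{2}\right) \left(-4 + D + D m\right)$ ($a{\left(D,m \right)} = \left(D + \left(-4 + m D\right)\right) \left(m + \left(6 + D\right)^{2}\right) = \left(D + \left(-4 + D m\right)\right) \left(m + \left(6 + D\right)^{2}\right) = \left(-4 + D + D m\right) \left(m + \left(6 + D\right)^{2}\right) = \left(m + \left(6 + D\right)^{2}\right) \left(-4 + D + D m\right)$)
$- a{\left(59,x{\left(\frac{-2 + 9}{4 - 8},2 \right)} \right)} = - (\left(-4\right) 2 - 4 \left(6 + 59\right)^{2} + 59 \cdot 2 + 59 \cdot 2^{2} + 59 \left(6 + 59\right)^{2} + 59 \cdot 2 \left(6 + 59\right)^{2}) = - (-8 - 4 \cdot 65^{2} + 118 + 59 \cdot 4 + 59 \cdot 65^{2} + 59 \cdot 2 \cdot 65^{2}) = - (-8 - 16900 + 118 + 236 + 59 \cdot 4225 + 59 \cdot 2 \cdot 4225) = - (-8 - 16900 + 118 + 236 + 249275 + 498550) = \left(-1\right) 731271 = -731271$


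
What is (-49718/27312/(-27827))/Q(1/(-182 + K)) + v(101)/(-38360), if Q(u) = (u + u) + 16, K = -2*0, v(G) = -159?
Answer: 549994699853/132559697785410 ≈ 0.0041490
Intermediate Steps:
K = 0
Q(u) = 16 + 2*u (Q(u) = 2*u + 16 = 16 + 2*u)
(-49718/27312/(-27827))/Q(1/(-182 + K)) + v(101)/(-38360) = (-49718/27312/(-27827))/(16 + 2/(-182 + 0)) - 159/(-38360) = (-49718*1/27312*(-1/27827))/(16 + 2/(-182)) - 159*(-1/38360) = (-24859/13656*(-1/27827))/(16 + 2*(-1/182)) + 159/38360 = 24859/(380005512*(16 - 1/91)) + 159/38360 = 24859/(380005512*(1455/91)) + 159/38360 = (24859/380005512)*(91/1455) + 159/38360 = 2262169/552908019960 + 159/38360 = 549994699853/132559697785410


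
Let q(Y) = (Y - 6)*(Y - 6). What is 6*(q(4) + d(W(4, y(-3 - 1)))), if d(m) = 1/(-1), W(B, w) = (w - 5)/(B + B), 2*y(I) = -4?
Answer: 18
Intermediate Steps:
y(I) = -2 (y(I) = (½)*(-4) = -2)
W(B, w) = (-5 + w)/(2*B) (W(B, w) = (-5 + w)/((2*B)) = (-5 + w)*(1/(2*B)) = (-5 + w)/(2*B))
q(Y) = (-6 + Y)² (q(Y) = (-6 + Y)*(-6 + Y) = (-6 + Y)²)
d(m) = -1
6*(q(4) + d(W(4, y(-3 - 1)))) = 6*((-6 + 4)² - 1) = 6*((-2)² - 1) = 6*(4 - 1) = 6*3 = 18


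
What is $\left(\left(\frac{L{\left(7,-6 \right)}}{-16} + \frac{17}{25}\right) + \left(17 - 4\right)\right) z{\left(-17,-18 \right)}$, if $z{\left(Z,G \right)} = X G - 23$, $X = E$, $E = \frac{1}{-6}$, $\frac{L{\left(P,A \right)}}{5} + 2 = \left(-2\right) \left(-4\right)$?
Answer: $- \frac{2361}{10} \approx -236.1$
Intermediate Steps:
$L{\left(P,A \right)} = 30$ ($L{\left(P,A \right)} = -10 + 5 \left(\left(-2\right) \left(-4\right)\right) = -10 + 5 \cdot 8 = -10 + 40 = 30$)
$E = - \frac{1}{6} \approx -0.16667$
$X = - \frac{1}{6} \approx -0.16667$
$z{\left(Z,G \right)} = -23 - \frac{G}{6}$ ($z{\left(Z,G \right)} = - \frac{G}{6} - 23 = -23 - \frac{G}{6}$)
$\left(\left(\frac{L{\left(7,-6 \right)}}{-16} + \frac{17}{25}\right) + \left(17 - 4\right)\right) z{\left(-17,-18 \right)} = \left(\left(\frac{30}{-16} + \frac{17}{25}\right) + \left(17 - 4\right)\right) \left(-23 - -3\right) = \left(\left(30 \left(- \frac{1}{16}\right) + 17 \cdot \frac{1}{25}\right) + \left(17 - 4\right)\right) \left(-23 + 3\right) = \left(\left(- \frac{15}{8} + \frac{17}{25}\right) + 13\right) \left(-20\right) = \left(- \frac{239}{200} + 13\right) \left(-20\right) = \frac{2361}{200} \left(-20\right) = - \frac{2361}{10}$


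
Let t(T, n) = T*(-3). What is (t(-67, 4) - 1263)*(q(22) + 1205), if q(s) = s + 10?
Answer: -1313694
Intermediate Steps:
q(s) = 10 + s
t(T, n) = -3*T
(t(-67, 4) - 1263)*(q(22) + 1205) = (-3*(-67) - 1263)*((10 + 22) + 1205) = (201 - 1263)*(32 + 1205) = -1062*1237 = -1313694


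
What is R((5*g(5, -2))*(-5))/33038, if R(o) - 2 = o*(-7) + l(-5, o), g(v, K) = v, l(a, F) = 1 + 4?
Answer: 441/16519 ≈ 0.026697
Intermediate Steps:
l(a, F) = 5
R(o) = 7 - 7*o (R(o) = 2 + (o*(-7) + 5) = 2 + (-7*o + 5) = 2 + (5 - 7*o) = 7 - 7*o)
R((5*g(5, -2))*(-5))/33038 = (7 - 7*5*5*(-5))/33038 = (7 - 175*(-5))*(1/33038) = (7 - 7*(-125))*(1/33038) = (7 + 875)*(1/33038) = 882*(1/33038) = 441/16519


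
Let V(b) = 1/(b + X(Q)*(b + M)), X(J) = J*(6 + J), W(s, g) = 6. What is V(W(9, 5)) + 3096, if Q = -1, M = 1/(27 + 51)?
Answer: 5811114/1877 ≈ 3096.0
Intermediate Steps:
M = 1/78 ≈ 0.012821
V(b) = 1/(-5/78 - 4*b) (V(b) = 1/(b + (-(6 - 1))*(b + 1/78)) = 1/(b + (-1*5)*(1/78 + b)) = 1/(b - 5*(1/78 + b)) = 1/(b + (-5/78 - 5*b)) = 1/(-5/78 - 4*b))
V(W(9, 5)) + 3096 = -78/(5 + 312*6) + 3096 = -78/(5 + 1872) + 3096 = -78/1877 + 3096 = 5811114/1877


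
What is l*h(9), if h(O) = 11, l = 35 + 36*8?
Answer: 3553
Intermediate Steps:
l = 323 (l = 35 + 288 = 323)
l*h(9) = 323*11 = 3553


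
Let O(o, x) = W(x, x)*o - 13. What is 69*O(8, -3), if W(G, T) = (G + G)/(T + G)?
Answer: -345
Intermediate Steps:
W(G, T) = 2*G/(G + T) (W(G, T) = (2*G)/(G + T) = 2*G/(G + T))
O(o, x) = -13 + o (O(o, x) = (2*x/(x + x))*o - 13 = (2*x/((2*x)))*o - 13 = (2*x*(1/(2*x)))*o - 13 = 1*o - 13 = o - 13 = -13 + o)
69*O(8, -3) = 69*(-13 + 8) = 69*(-5) = -345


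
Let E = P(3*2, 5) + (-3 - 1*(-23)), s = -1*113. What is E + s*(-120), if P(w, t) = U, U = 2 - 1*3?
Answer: 13579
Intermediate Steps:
U = -1 (U = 2 - 3 = -1)
P(w, t) = -1
s = -113
E = 19 (E = -1 + (-3 - 1*(-23)) = -1 + (-3 + 23) = -1 + 20 = 19)
E + s*(-120) = 19 - 113*(-120) = 19 + 13560 = 13579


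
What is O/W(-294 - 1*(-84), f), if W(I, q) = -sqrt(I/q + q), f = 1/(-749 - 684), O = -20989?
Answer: 20989*sqrt(617956443337)/431232689 ≈ 38.261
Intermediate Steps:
f = -1/1433 (f = 1/(-1433) = -1/1433 ≈ -0.00069784)
W(I, q) = -sqrt(q + I/q)
O/W(-294 - 1*(-84), f) = -20989*(-1/sqrt(-1/1433 + (-294 - 1*(-84))/(-1/1433))) = -20989*(-1/sqrt(-1/1433 + (-294 + 84)*(-1433))) = -20989*(-1/sqrt(-1/1433 - 210*(-1433))) = -20989*(-1/sqrt(-1/1433 + 300930)) = -20989*(-sqrt(617956443337)/431232689) = -(-20989)*sqrt(617956443337)/431232689 = 20989*sqrt(617956443337)/431232689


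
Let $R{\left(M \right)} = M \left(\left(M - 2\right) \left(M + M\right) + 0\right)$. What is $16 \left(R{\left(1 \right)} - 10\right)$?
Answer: $-192$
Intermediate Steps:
$R{\left(M \right)} = 2 M^{2} \left(-2 + M\right)$ ($R{\left(M \right)} = M \left(\left(-2 + M\right) 2 M + 0\right) = M \left(2 M \left(-2 + M\right) + 0\right) = M 2 M \left(-2 + M\right) = 2 M^{2} \left(-2 + M\right)$)
$16 \left(R{\left(1 \right)} - 10\right) = 16 \left(2 \cdot 1^{2} \left(-2 + 1\right) - 10\right) = 16 \left(2 \cdot 1 \left(-1\right) - 10\right) = 16 \left(-2 - 10\right) = 16 \left(-12\right) = -192$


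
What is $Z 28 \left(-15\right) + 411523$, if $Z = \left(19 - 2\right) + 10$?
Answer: $400183$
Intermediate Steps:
$Z = 27$ ($Z = 17 + 10 = 27$)
$Z 28 \left(-15\right) + 411523 = 27 \cdot 28 \left(-15\right) + 411523 = 756 \left(-15\right) + 411523 = -11340 + 411523 = 400183$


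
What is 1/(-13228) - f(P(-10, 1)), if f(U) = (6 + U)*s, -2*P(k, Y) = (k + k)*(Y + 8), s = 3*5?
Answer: -19048321/13228 ≈ -1440.0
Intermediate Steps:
s = 15
P(k, Y) = -k*(8 + Y) (P(k, Y) = -(k + k)*(Y + 8)/2 = -2*k*(8 + Y)/2 = -k*(8 + Y))
f(U) = 90 + 15*U (f(U) = (6 + U)*15 = 90 + 15*U)
1/(-13228) - f(P(-10, 1)) = 1/(-13228) - (90 + 15*(-1*(-10)*(8 + 1))) = -1/13228 - (90 + 15*(-1*(-10)*9)) = -1/13228 - (90 + 15*90) = -1/13228 - (90 + 1350) = -1/13228 - 1*1440 = -1/13228 - 1440 = -19048321/13228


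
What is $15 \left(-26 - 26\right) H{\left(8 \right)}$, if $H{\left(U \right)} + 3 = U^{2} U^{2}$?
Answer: $-3192540$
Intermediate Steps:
$H{\left(U \right)} = -3 + U^{4}$ ($H{\left(U \right)} = -3 + U^{2} U^{2} = -3 + U^{4}$)
$15 \left(-26 - 26\right) H{\left(8 \right)} = 15 \left(-26 - 26\right) \left(-3 + 8^{4}\right) = 15 \left(-26 - 26\right) \left(-3 + 4096\right) = 15 \left(-52\right) 4093 = \left(-780\right) 4093 = -3192540$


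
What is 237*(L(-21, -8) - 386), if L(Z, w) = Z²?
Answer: 13035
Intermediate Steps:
237*(L(-21, -8) - 386) = 237*((-21)² - 386) = 237*(441 - 386) = 237*55 = 13035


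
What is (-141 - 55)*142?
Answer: -27832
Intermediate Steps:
(-141 - 55)*142 = -196*142 = -27832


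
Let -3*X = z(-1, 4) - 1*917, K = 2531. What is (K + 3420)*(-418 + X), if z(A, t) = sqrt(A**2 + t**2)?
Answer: -2005487/3 - 5951*sqrt(17)/3 ≈ -6.7668e+5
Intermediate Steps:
X = 917/3 - sqrt(17)/3 (X = -(sqrt((-1)**2 + 4**2) - 1*917)/3 = -(sqrt(1 + 16) - 917)/3 = -(sqrt(17) - 917)/3 = -(-917 + sqrt(17))/3 = 917/3 - sqrt(17)/3 ≈ 304.29)
(K + 3420)*(-418 + X) = (2531 + 3420)*(-418 + (917/3 - sqrt(17)/3)) = 5951*(-337/3 - sqrt(17)/3) = -2005487/3 - 5951*sqrt(17)/3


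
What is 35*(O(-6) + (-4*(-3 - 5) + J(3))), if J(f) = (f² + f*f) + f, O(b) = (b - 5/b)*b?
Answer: 2940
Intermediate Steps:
O(b) = b*(b - 5/b)
J(f) = f + 2*f² (J(f) = (f² + f²) + f = 2*f² + f = f + 2*f²)
35*(O(-6) + (-4*(-3 - 5) + J(3))) = 35*((-5 + (-6)²) + (-4*(-3 - 5) + 3*(1 + 2*3))) = 35*((-5 + 36) + (-4*(-8) + 3*(1 + 6))) = 35*(31 + (32 + 3*7)) = 35*(31 + (32 + 21)) = 35*(31 + 53) = 35*84 = 2940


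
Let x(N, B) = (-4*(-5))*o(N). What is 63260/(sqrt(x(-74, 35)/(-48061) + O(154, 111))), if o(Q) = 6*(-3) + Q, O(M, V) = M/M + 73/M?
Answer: 63260*sqrt(82845335130558)/11193207 ≈ 51441.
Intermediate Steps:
O(M, V) = 1 + 73/M
o(Q) = -18 + Q
x(N, B) = -360 + 20*N (x(N, B) = (-4*(-5))*(-18 + N) = 20*(-18 + N) = -360 + 20*N)
63260/(sqrt(x(-74, 35)/(-48061) + O(154, 111))) = 63260/(sqrt((-360 + 20*(-74))/(-48061) + (73 + 154)/154)) = 63260/(sqrt((-360 - 1480)*(-1/48061) + (1/154)*227)) = 63260/(sqrt(-1840*(-1/48061) + 227/154)) = 63260/(sqrt(1840/48061 + 227/154)) = 63260/(sqrt(11193207/7401394)) = 63260/((sqrt(82845335130558)/7401394)) = 63260*(sqrt(82845335130558)/11193207) = 63260*sqrt(82845335130558)/11193207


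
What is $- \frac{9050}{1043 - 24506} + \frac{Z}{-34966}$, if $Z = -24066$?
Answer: $\frac{440551429}{410203629} \approx 1.074$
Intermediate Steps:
$- \frac{9050}{1043 - 24506} + \frac{Z}{-34966} = - \frac{9050}{1043 - 24506} - \frac{24066}{-34966} = - \frac{9050}{1043 - 24506} - - \frac{12033}{17483} = - \frac{9050}{-23463} + \frac{12033}{17483} = \left(-9050\right) \left(- \frac{1}{23463}\right) + \frac{12033}{17483} = \frac{9050}{23463} + \frac{12033}{17483} = \frac{440551429}{410203629}$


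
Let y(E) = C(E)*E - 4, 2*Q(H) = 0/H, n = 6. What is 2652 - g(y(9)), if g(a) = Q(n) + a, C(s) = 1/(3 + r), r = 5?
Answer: 21239/8 ≈ 2654.9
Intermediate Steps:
Q(H) = 0 (Q(H) = (0/H)/2 = (½)*0 = 0)
C(s) = ⅛ (C(s) = 1/(3 + 5) = 1/8 = ⅛)
y(E) = -4 + E/8 (y(E) = E/8 - 4 = -4 + E/8)
g(a) = a (g(a) = 0 + a = a)
2652 - g(y(9)) = 2652 - (-4 + (⅛)*9) = 2652 - (-4 + 9/8) = 2652 - 1*(-23/8) = 2652 + 23/8 = 21239/8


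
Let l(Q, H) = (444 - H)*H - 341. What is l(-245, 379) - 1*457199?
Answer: -432905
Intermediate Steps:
l(Q, H) = -341 + H*(444 - H) (l(Q, H) = H*(444 - H) - 341 = -341 + H*(444 - H))
l(-245, 379) - 1*457199 = (-341 - 1*379² + 444*379) - 1*457199 = (-341 - 1*143641 + 168276) - 457199 = (-341 - 143641 + 168276) - 457199 = 24294 - 457199 = -432905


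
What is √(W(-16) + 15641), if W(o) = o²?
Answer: √15897 ≈ 126.08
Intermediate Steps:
√(W(-16) + 15641) = √((-16)² + 15641) = √(256 + 15641) = √15897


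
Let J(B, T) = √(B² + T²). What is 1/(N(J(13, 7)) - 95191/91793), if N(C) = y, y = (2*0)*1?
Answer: -91793/95191 ≈ -0.96430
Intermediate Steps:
y = 0 (y = 0*1 = 0)
N(C) = 0
1/(N(J(13, 7)) - 95191/91793) = 1/(0 - 95191/91793) = 1/(-95191/91793) = -91793/95191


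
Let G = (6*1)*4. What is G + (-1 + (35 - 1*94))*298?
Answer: -17856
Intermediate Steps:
G = 24 (G = 6*4 = 24)
G + (-1 + (35 - 1*94))*298 = 24 + (-1 + (35 - 1*94))*298 = 24 + (-1 + (35 - 94))*298 = 24 + (-1 - 59)*298 = 24 - 60*298 = 24 - 17880 = -17856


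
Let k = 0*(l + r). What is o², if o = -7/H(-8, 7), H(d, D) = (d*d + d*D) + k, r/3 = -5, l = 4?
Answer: 49/64 ≈ 0.76563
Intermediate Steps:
r = -15 (r = 3*(-5) = -15)
k = 0 (k = 0*(4 - 15) = 0*(-11) = 0)
H(d, D) = d² + D*d (H(d, D) = (d*d + d*D) + 0 = (d² + D*d) + 0 = d² + D*d)
o = -7/8 (o = -7*(-1/(8*(7 - 8))) = -7/((-8*(-1))) = -7/8 ≈ -0.87500)
o² = (-7/8)² = 49/64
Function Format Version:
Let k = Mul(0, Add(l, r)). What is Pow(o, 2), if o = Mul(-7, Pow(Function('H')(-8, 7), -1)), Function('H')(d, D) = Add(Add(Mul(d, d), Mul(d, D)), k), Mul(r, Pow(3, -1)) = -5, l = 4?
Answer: Rational(49, 64) ≈ 0.76563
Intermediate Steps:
r = -15 (r = Mul(3, -5) = -15)
k = 0 (k = Mul(0, Add(4, -15)) = Mul(0, -11) = 0)
Function('H')(d, D) = Add(Pow(d, 2), Mul(D, d)) (Function('H')(d, D) = Add(Add(Mul(d, d), Mul(d, D)), 0) = Add(Add(Pow(d, 2), Mul(D, d)), 0) = Add(Pow(d, 2), Mul(D, d)))
o = Rational(-7, 8) (o = Mul(-7, Pow(Mul(-8, Add(7, -8)), -1)) = Mul(-7, Pow(Mul(-8, -1), -1)) = Mul(-7, Pow(8, -1)) = Mul(-7, Rational(1, 8)) = Rational(-7, 8) ≈ -0.87500)
Pow(o, 2) = Pow(Rational(-7, 8), 2) = Rational(49, 64)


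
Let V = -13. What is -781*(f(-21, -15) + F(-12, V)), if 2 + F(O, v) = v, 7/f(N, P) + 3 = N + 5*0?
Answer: 286627/24 ≈ 11943.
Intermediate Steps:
f(N, P) = 7/(-3 + N) (f(N, P) = 7/(-3 + (N + 5*0)) = 7/(-3 + (N + 0)) = 7/(-3 + N))
F(O, v) = -2 + v
-781*(f(-21, -15) + F(-12, V)) = -781*(7/(-3 - 21) + (-2 - 13)) = -781*(7/(-24) - 15) = -781*(7*(-1/24) - 15) = -781*(-7/24 - 15) = -781*(-367/24) = 286627/24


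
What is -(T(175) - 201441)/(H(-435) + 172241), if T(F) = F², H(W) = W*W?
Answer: 85408/180733 ≈ 0.47256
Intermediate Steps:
H(W) = W²
-(T(175) - 201441)/(H(-435) + 172241) = -(175² - 201441)/((-435)² + 172241) = -(30625 - 201441)/(189225 + 172241) = -(-170816)/361466 = -1*(-85408/180733) = 85408/180733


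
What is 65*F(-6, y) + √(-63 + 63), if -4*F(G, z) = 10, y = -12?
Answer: -325/2 ≈ -162.50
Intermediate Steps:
F(G, z) = -5/2 (F(G, z) = -¼*10 = -5/2)
65*F(-6, y) + √(-63 + 63) = 65*(-5/2) + √(-63 + 63) = -325/2 + √0 = -325/2 + 0 = -325/2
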